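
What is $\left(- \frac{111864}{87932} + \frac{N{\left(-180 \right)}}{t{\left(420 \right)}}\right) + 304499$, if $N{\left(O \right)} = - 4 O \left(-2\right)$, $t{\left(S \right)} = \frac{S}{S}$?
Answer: $\frac{6662118031}{21983} \approx 3.0306 \cdot 10^{5}$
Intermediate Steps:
$t{\left(S \right)} = 1$
$N{\left(O \right)} = 8 O$
$\left(- \frac{111864}{87932} + \frac{N{\left(-180 \right)}}{t{\left(420 \right)}}\right) + 304499 = \left(- \frac{111864}{87932} + \frac{8 \left(-180\right)}{1}\right) + 304499 = \left(\left(-111864\right) \frac{1}{87932} - 1440\right) + 304499 = \left(- \frac{27966}{21983} - 1440\right) + 304499 = - \frac{31683486}{21983} + 304499 = \frac{6662118031}{21983}$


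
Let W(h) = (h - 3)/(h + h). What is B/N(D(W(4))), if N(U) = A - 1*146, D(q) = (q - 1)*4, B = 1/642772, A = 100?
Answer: -1/29567512 ≈ -3.3821e-8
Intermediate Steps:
W(h) = (-3 + h)/(2*h) (W(h) = (-3 + h)/((2*h)) = (-3 + h)*(1/(2*h)) = (-3 + h)/(2*h))
B = 1/642772 ≈ 1.5558e-6
D(q) = -4 + 4*q (D(q) = (-1 + q)*4 = -4 + 4*q)
N(U) = -46 (N(U) = 100 - 1*146 = 100 - 146 = -46)
B/N(D(W(4))) = (1/642772)/(-46) = (1/642772)*(-1/46) = -1/29567512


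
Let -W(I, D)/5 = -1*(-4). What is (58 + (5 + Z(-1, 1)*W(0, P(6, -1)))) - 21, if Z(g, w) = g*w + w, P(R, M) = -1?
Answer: 42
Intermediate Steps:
W(I, D) = -20 (W(I, D) = -(-5)*(-4) = -5*4 = -20)
Z(g, w) = w + g*w
(58 + (5 + Z(-1, 1)*W(0, P(6, -1)))) - 21 = (58 + (5 + (1*(1 - 1))*(-20))) - 21 = (58 + (5 + (1*0)*(-20))) - 21 = (58 + (5 + 0*(-20))) - 21 = (58 + (5 + 0)) - 21 = (58 + 5) - 21 = 63 - 21 = 42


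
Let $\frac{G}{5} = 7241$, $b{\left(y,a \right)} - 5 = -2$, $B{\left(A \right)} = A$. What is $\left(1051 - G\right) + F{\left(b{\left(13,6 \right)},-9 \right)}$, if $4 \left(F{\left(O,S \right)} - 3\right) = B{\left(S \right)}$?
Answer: $- \frac{140613}{4} \approx -35153.0$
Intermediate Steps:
$b{\left(y,a \right)} = 3$ ($b{\left(y,a \right)} = 5 - 2 = 3$)
$G = 36205$ ($G = 5 \cdot 7241 = 36205$)
$F{\left(O,S \right)} = 3 + \frac{S}{4}$
$\left(1051 - G\right) + F{\left(b{\left(13,6 \right)},-9 \right)} = \left(1051 - 36205\right) + \left(3 + \frac{1}{4} \left(-9\right)\right) = \left(1051 - 36205\right) + \left(3 - \frac{9}{4}\right) = -35154 + \frac{3}{4} = - \frac{140613}{4}$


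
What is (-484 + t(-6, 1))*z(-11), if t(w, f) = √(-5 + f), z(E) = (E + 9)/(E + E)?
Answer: -44 + 2*I/11 ≈ -44.0 + 0.18182*I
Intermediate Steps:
z(E) = (9 + E)/(2*E) (z(E) = (9 + E)/((2*E)) = (9 + E)*(1/(2*E)) = (9 + E)/(2*E))
(-484 + t(-6, 1))*z(-11) = (-484 + √(-5 + 1))*((½)*(9 - 11)/(-11)) = (-484 + √(-4))*((½)*(-1/11)*(-2)) = (-484 + 2*I)*(1/11) = -44 + 2*I/11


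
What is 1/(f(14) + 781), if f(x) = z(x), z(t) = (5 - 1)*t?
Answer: 1/837 ≈ 0.0011947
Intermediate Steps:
z(t) = 4*t
f(x) = 4*x
1/(f(14) + 781) = 1/(4*14 + 781) = 1/(56 + 781) = 1/837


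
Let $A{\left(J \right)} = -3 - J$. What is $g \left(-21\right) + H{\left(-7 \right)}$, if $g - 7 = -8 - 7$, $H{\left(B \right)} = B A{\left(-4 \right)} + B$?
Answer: $154$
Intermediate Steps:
$H{\left(B \right)} = 2 B$ ($H{\left(B \right)} = B \left(-3 - -4\right) + B = B \left(-3 + 4\right) + B = B 1 + B = B + B = 2 B$)
$g = -8$ ($g = 7 - 15 = -8$)
$g \left(-21\right) + H{\left(-7 \right)} = \left(-8\right) \left(-21\right) + 2 \left(-7\right) = 168 - 14 = 154$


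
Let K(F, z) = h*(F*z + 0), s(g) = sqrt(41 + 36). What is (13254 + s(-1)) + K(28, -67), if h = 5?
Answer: 3874 + sqrt(77) ≈ 3882.8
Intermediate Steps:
s(g) = sqrt(77)
K(F, z) = 5*F*z (K(F, z) = 5*(F*z + 0) = 5*(F*z) = 5*F*z)
(13254 + s(-1)) + K(28, -67) = (13254 + sqrt(77)) + 5*28*(-67) = (13254 + sqrt(77)) - 9380 = 3874 + sqrt(77)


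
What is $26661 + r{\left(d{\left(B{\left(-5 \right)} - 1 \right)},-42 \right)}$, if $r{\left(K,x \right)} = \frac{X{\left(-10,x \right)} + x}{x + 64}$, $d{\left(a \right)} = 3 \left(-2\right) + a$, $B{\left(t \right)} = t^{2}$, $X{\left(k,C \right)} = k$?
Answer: $\frac{293245}{11} \approx 26659.0$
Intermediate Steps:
$d{\left(a \right)} = -6 + a$
$r{\left(K,x \right)} = \frac{-10 + x}{64 + x}$ ($r{\left(K,x \right)} = \frac{-10 + x}{x + 64} = \frac{-10 + x}{64 + x}$)
$26661 + r{\left(d{\left(B{\left(-5 \right)} - 1 \right)},-42 \right)} = 26661 + \frac{-10 - 42}{64 - 42} = 26661 + \frac{1}{22} \left(-52\right) = 26661 - \frac{26}{11} = \frac{293245}{11}$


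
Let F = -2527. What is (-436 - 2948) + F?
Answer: -5911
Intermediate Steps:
(-436 - 2948) + F = (-436 - 2948) - 2527 = -3384 - 2527 = -5911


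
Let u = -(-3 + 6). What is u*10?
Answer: -30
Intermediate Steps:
u = -3 (u = -1*3 = -3)
u*10 = -3*10 = -30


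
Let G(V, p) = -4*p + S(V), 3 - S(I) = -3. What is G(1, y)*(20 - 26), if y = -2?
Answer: -84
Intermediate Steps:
S(I) = 6 (S(I) = 3 - 1*(-3) = 3 + 3 = 6)
G(V, p) = 6 - 4*p (G(V, p) = -4*p + 6 = 6 - 4*p)
G(1, y)*(20 - 26) = (6 - 4*(-2))*(20 - 26) = (6 + 8)*(-6) = 14*(-6) = -84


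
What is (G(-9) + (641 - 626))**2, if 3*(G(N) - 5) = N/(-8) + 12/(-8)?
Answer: 25281/64 ≈ 395.02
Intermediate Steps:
G(N) = 9/2 - N/24 (G(N) = 5 + (N/(-8) + 12/(-8))/3 = 5 + (N*(-1/8) + 12*(-1/8))/3 = 5 + (-N/8 - 3/2)/3 = 5 + (-3/2 - N/8)/3 = 5 + (-1/2 - N/24) = 9/2 - N/24)
(G(-9) + (641 - 626))**2 = ((9/2 - 1/24*(-9)) + (641 - 626))**2 = ((9/2 + 3/8) + 15)**2 = (39/8 + 15)**2 = (159/8)**2 = 25281/64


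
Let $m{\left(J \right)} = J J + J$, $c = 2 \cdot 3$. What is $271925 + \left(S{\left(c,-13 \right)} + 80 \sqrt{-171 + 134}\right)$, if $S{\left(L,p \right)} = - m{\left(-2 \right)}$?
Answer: $271923 + 80 i \sqrt{37} \approx 2.7192 \cdot 10^{5} + 486.62 i$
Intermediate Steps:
$c = 6$
$m{\left(J \right)} = J + J^{2}$ ($m{\left(J \right)} = J^{2} + J = J + J^{2}$)
$S{\left(L,p \right)} = -2$ ($S{\left(L,p \right)} = - \left(-2\right) \left(1 - 2\right) = - \left(-2\right) \left(-1\right) = \left(-1\right) 2 = -2$)
$271925 + \left(S{\left(c,-13 \right)} + 80 \sqrt{-171 + 134}\right) = 271925 - \left(2 - 80 \sqrt{-171 + 134}\right) = 271925 - \left(2 - 80 \sqrt{-37}\right) = 271925 - \left(2 - 80 i \sqrt{37}\right) = 271923 + 80 i \sqrt{37}$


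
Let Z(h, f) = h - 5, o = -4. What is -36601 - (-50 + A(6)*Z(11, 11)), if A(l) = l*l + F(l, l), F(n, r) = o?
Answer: -36743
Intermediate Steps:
F(n, r) = -4
A(l) = -4 + l² (A(l) = l*l - 4 = l² - 4 = -4 + l²)
Z(h, f) = -5 + h
-36601 - (-50 + A(6)*Z(11, 11)) = -36601 - (-50 + (-4 + 6²)*(-5 + 11)) = -36601 - (-50 + (-4 + 36)*6) = -36601 - (-50 + 32*6) = -36601 - (-50 + 192) = -36601 - 1*142 = -36601 - 142 = -36743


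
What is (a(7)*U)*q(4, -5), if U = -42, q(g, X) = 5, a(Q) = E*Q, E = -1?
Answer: 1470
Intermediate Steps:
a(Q) = -Q
(a(7)*U)*q(4, -5) = (-1*7*(-42))*5 = -7*(-42)*5 = 294*5 = 1470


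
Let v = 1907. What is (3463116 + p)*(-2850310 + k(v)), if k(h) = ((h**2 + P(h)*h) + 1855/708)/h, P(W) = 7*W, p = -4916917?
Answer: 5564808826923178769/1350156 ≈ 4.1216e+12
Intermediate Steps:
k(h) = (1855/708 + 8*h**2)/h (k(h) = ((h**2 + (7*h)*h) + 1855/708)/h = ((h**2 + 7*h**2) + 1855*(1/708))/h = (8*h**2 + 1855/708)/h = (1855/708 + 8*h**2)/h)
(3463116 + p)*(-2850310 + k(v)) = (3463116 - 4916917)*(-2850310 + (8*1907 + (1855/708)/1907)) = -1453801*(-2850310 + (15256 + (1855/708)*(1/1907))) = -1453801*(-2850310 + (15256 + 1855/1350156)) = -1453801*(-2850310 + 20597981791/1350156) = -1453801*(-3827765166569/1350156) = 5564808826923178769/1350156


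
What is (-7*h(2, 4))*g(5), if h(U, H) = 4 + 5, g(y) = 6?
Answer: -378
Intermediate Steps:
h(U, H) = 9
(-7*h(2, 4))*g(5) = -7*9*6 = -63*6 = -378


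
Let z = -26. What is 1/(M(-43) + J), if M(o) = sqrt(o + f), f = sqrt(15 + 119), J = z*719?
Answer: -1/(18694 - I*sqrt(43 - sqrt(134))) ≈ -5.3493e-5 - 1.6041e-8*I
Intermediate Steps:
J = -18694 (J = -26*719 = -18694)
f = sqrt(134) ≈ 11.576
M(o) = sqrt(o + sqrt(134))
1/(M(-43) + J) = 1/(sqrt(-43 + sqrt(134)) - 18694) = 1/(-18694 + sqrt(-43 + sqrt(134)))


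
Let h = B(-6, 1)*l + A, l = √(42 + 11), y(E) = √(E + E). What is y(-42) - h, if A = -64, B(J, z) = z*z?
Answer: 64 - √53 + 2*I*√21 ≈ 56.72 + 9.1651*I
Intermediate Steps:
B(J, z) = z²
y(E) = √2*√E (y(E) = √(2*E) = √2*√E)
l = √53 ≈ 7.2801
h = -64 + √53 (h = 1²*√53 - 64 = 1*√53 - 64 = √53 - 64 = -64 + √53 ≈ -56.720)
y(-42) - h = √2*√(-42) - (-64 + √53) = √2*(I*√42) + (64 - √53) = 2*I*√21 + (64 - √53) = 64 - √53 + 2*I*√21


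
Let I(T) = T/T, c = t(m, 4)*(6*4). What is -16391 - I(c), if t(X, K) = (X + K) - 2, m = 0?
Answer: -16392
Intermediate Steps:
t(X, K) = -2 + K + X (t(X, K) = (K + X) - 2 = -2 + K + X)
c = 48 (c = (-2 + 4 + 0)*(6*4) = 2*24 = 48)
I(T) = 1
-16391 - I(c) = -16391 - 1*1 = -16391 - 1 = -16392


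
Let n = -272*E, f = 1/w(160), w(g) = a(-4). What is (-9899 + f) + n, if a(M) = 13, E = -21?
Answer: -54430/13 ≈ -4186.9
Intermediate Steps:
w(g) = 13
f = 1/13 ≈ 0.076923
n = 5712 (n = -272*(-21) = 5712)
(-9899 + f) + n = (-9899 + 1/13) + 5712 = -128686/13 + 5712 = -54430/13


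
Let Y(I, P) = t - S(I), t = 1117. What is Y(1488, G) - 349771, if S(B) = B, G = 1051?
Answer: -350142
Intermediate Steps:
Y(I, P) = 1117 - I
Y(1488, G) - 349771 = (1117 - 1*1488) - 349771 = (1117 - 1488) - 349771 = -371 - 349771 = -350142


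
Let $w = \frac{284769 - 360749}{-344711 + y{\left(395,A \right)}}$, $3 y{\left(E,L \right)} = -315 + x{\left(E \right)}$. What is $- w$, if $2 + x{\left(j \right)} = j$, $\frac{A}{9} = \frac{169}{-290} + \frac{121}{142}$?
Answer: $- \frac{15196}{68937} \approx -0.22043$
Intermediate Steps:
$A = \frac{24957}{10295}$ ($A = 9 \left(\frac{169}{-290} + \frac{121}{142}\right) = 9 \left(169 \left(- \frac{1}{290}\right) + 121 \cdot \frac{1}{142}\right) = 9 \left(- \frac{169}{290} + \frac{121}{142}\right) = 9 \cdot \frac{2773}{10295} = \frac{24957}{10295} \approx 2.4242$)
$x{\left(j \right)} = -2 + j$
$y{\left(E,L \right)} = - \frac{317}{3} + \frac{E}{3}$ ($y{\left(E,L \right)} = \frac{-315 + \left(-2 + E\right)}{3} = \frac{-317 + E}{3} = - \frac{317}{3} + \frac{E}{3}$)
$w = \frac{15196}{68937}$ ($w = \frac{284769 - 360749}{-344711 + \left(- \frac{317}{3} + \frac{1}{3} \cdot 395\right)} = - \frac{75980}{-344711 + \left(- \frac{317}{3} + \frac{395}{3}\right)} = - \frac{75980}{-344711 + 26} = - \frac{75980}{-344685} = \left(-75980\right) \left(- \frac{1}{344685}\right) = \frac{15196}{68937} \approx 0.22043$)
$- w = \left(-1\right) \frac{15196}{68937} = - \frac{15196}{68937}$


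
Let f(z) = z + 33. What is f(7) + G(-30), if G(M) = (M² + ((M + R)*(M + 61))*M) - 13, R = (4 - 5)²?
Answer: 27897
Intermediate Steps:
R = 1 (R = (-1)² = 1)
f(z) = 33 + z
G(M) = -13 + M² + M*(1 + M)*(61 + M) (G(M) = (M² + ((M + 1)*(M + 61))*M) - 13 = (M² + ((1 + M)*(61 + M))*M) - 13 = (M² + M*(1 + M)*(61 + M)) - 13 = -13 + M² + M*(1 + M)*(61 + M))
f(7) + G(-30) = (33 + 7) + (-13 + (-30)³ + 61*(-30) + 63*(-30)²) = 40 + (-13 - 27000 - 1830 + 63*900) = 40 + (-13 - 27000 - 1830 + 56700) = 40 + 27857 = 27897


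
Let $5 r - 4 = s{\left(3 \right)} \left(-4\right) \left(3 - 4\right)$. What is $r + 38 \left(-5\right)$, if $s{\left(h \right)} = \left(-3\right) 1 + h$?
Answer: $- \frac{946}{5} \approx -189.2$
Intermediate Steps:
$s{\left(h \right)} = -3 + h$
$r = \frac{4}{5}$ ($r = \frac{4}{5} + \frac{\left(-3 + 3\right) \left(-4\right) \left(3 - 4\right)}{5} = \frac{4}{5} + \frac{0 \left(-4\right) \left(3 - 4\right)}{5} = \frac{4}{5} + \frac{0 \left(-1\right)}{5} = \frac{4}{5} + \frac{1}{5} \cdot 0 = \frac{4}{5} + 0 = \frac{4}{5} \approx 0.8$)
$r + 38 \left(-5\right) = \frac{4}{5} + 38 \left(-5\right) = \frac{4}{5} - 190 = - \frac{946}{5}$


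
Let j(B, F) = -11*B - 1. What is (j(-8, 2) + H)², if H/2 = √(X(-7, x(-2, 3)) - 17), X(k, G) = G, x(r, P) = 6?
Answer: 7525 + 348*I*√11 ≈ 7525.0 + 1154.2*I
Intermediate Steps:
j(B, F) = -1 - 11*B
H = 2*I*√11 (H = 2*√(6 - 17) = 2*√(-11) = 2*(I*√11) = 2*I*√11 ≈ 6.6332*I)
(j(-8, 2) + H)² = ((-1 - 11*(-8)) + 2*I*√11)² = ((-1 + 88) + 2*I*√11)² = (87 + 2*I*√11)²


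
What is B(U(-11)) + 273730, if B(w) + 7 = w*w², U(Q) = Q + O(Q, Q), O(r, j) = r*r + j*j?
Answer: 12600114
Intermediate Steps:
O(r, j) = j² + r² (O(r, j) = r² + j² = j² + r²)
U(Q) = Q + 2*Q² (U(Q) = Q + (Q² + Q²) = Q + 2*Q²)
B(w) = -7 + w³ (B(w) = -7 + w*w² = -7 + w³)
B(U(-11)) + 273730 = (-7 + (-11*(1 + 2*(-11)))³) + 273730 = (-7 + (-11*(1 - 22))³) + 273730 = (-7 + (-11*(-21))³) + 273730 = (-7 + 231³) + 273730 = (-7 + 12326391) + 273730 = 12326384 + 273730 = 12600114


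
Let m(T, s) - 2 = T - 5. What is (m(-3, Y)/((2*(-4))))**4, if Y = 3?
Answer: 81/256 ≈ 0.31641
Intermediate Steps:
m(T, s) = -3 + T (m(T, s) = 2 + (T - 5) = 2 + (-5 + T) = -3 + T)
(m(-3, Y)/((2*(-4))))**4 = ((-3 - 3)/((2*(-4))))**4 = (-6/(-8))**4 = (-6*(-1/8))**4 = (3/4)**4 = 81/256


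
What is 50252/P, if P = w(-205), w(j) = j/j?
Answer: 50252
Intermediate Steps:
w(j) = 1
P = 1
50252/P = 50252/1 = 50252*1 = 50252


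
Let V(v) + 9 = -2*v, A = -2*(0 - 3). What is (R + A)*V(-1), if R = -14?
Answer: 56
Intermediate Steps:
A = 6 (A = -2*(-3) = 6)
V(v) = -9 - 2*v
(R + A)*V(-1) = (-14 + 6)*(-9 - 2*(-1)) = -8*(-9 + 2) = -8*(-7) = 56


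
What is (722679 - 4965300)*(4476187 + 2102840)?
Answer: -27912318109767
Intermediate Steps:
(722679 - 4965300)*(4476187 + 2102840) = -4242621*6579027 = -27912318109767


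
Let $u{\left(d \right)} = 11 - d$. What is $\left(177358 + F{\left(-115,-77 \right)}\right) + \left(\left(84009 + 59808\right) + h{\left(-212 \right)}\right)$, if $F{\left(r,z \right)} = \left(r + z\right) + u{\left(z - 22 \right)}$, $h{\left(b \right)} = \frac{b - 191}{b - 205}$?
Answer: $\frac{133896184}{417} \approx 3.2109 \cdot 10^{5}$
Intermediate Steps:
$h{\left(b \right)} = \frac{-191 + b}{-205 + b}$
$F{\left(r,z \right)} = 33 + r$ ($F{\left(r,z \right)} = \left(r + z\right) - \left(-33 + z\right) = 33 + r$)
$\left(177358 + F{\left(-115,-77 \right)}\right) + \left(\left(84009 + 59808\right) + h{\left(-212 \right)}\right) = \left(177358 + \left(33 - 115\right)\right) + \left(\left(84009 + 59808\right) + \frac{-191 - 212}{-205 - 212}\right) = \left(177358 - 82\right) + \left(143817 + \frac{1}{-417} \left(-403\right)\right) = 177276 + \left(143817 - - \frac{403}{417}\right) = 177276 + \left(143817 + \frac{403}{417}\right) = 177276 + \frac{59972092}{417} = \frac{133896184}{417}$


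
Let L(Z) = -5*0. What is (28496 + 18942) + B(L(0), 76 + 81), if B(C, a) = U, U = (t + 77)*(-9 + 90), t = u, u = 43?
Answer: 57158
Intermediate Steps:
L(Z) = 0
t = 43
U = 9720 (U = (43 + 77)*(-9 + 90) = 120*81 = 9720)
B(C, a) = 9720
(28496 + 18942) + B(L(0), 76 + 81) = (28496 + 18942) + 9720 = 47438 + 9720 = 57158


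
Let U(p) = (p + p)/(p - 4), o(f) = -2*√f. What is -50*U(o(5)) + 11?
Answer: -489 + 200*√5 ≈ -41.786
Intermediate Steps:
U(p) = 2*p/(-4 + p) (U(p) = (2*p)/(-4 + p) = 2*p/(-4 + p))
-50*U(o(5)) + 11 = -100*(-2*√5)/(-4 - 2*√5) + 11 = -(-200)*√5/(-4 - 2*√5) + 11 = 200*√5/(-4 - 2*√5) + 11 = 11 + 200*√5/(-4 - 2*√5)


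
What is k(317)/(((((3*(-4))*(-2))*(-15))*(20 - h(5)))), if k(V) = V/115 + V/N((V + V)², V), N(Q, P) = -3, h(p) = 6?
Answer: 317/15525 ≈ 0.020419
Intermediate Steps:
k(V) = -112*V/345 (k(V) = V/115 + V/(-3) = V*(1/115) + V*(-⅓) = V/115 - V/3 = -112*V/345)
k(317)/(((((3*(-4))*(-2))*(-15))*(20 - h(5)))) = (-112/345*317)/(((((3*(-4))*(-2))*(-15))*(20 - 1*6))) = -35504*(-1/(360*(20 - 6)))/345 = -35504/(345*((24*(-15))*14)) = -35504/(345*((-360*14))) = -35504/345/(-5040) = -35504/345*(-1/5040) = 317/15525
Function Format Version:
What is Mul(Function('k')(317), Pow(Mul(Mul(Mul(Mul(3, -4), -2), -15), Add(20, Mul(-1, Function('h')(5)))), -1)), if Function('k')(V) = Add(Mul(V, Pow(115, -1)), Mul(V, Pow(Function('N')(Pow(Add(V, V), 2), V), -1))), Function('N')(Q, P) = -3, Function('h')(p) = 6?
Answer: Rational(317, 15525) ≈ 0.020419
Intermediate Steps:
Function('k')(V) = Mul(Rational(-112, 345), V) (Function('k')(V) = Add(Mul(V, Pow(115, -1)), Mul(V, Pow(-3, -1))) = Add(Mul(V, Rational(1, 115)), Mul(V, Rational(-1, 3))) = Add(Mul(Rational(1, 115), V), Mul(Rational(-1, 3), V)) = Mul(Rational(-112, 345), V))
Mul(Function('k')(317), Pow(Mul(Mul(Mul(Mul(3, -4), -2), -15), Add(20, Mul(-1, Function('h')(5)))), -1)) = Mul(Mul(Rational(-112, 345), 317), Pow(Mul(Mul(Mul(Mul(3, -4), -2), -15), Add(20, Mul(-1, 6))), -1)) = Mul(Rational(-35504, 345), Pow(Mul(Mul(Mul(-12, -2), -15), Add(20, -6)), -1)) = Mul(Rational(-35504, 345), Pow(Mul(Mul(24, -15), 14), -1)) = Mul(Rational(-35504, 345), Pow(Mul(-360, 14), -1)) = Mul(Rational(-35504, 345), Pow(-5040, -1)) = Mul(Rational(-35504, 345), Rational(-1, 5040)) = Rational(317, 15525)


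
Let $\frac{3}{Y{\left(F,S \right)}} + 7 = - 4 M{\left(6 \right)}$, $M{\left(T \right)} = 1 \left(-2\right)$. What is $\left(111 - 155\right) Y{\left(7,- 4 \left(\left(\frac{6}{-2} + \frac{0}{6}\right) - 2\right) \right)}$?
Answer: $-132$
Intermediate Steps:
$M{\left(T \right)} = -2$
$Y{\left(F,S \right)} = 3$ ($Y{\left(F,S \right)} = \frac{3}{-7 - -8} = \frac{3}{-7 + 8} = \frac{3}{1} = 3 \cdot 1 = 3$)
$\left(111 - 155\right) Y{\left(7,- 4 \left(\left(\frac{6}{-2} + \frac{0}{6}\right) - 2\right) \right)} = \left(111 - 155\right) 3 = \left(-44\right) 3 = -132$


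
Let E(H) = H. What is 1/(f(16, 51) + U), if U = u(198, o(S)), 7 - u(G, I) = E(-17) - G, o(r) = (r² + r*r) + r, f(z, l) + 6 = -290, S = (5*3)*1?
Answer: -1/74 ≈ -0.013514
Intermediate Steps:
S = 15 (S = 15*1 = 15)
f(z, l) = -296 (f(z, l) = -6 - 290 = -296)
o(r) = r + 2*r² (o(r) = (r² + r²) + r = 2*r² + r = r + 2*r²)
u(G, I) = 24 + G (u(G, I) = 7 - (-17 - G) = 7 + (17 + G) = 24 + G)
U = 222 (U = 24 + 198 = 222)
1/(f(16, 51) + U) = 1/(-296 + 222) = 1/(-74) = -1/74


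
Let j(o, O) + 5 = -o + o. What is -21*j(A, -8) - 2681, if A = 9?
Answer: -2576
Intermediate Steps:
j(o, O) = -5 (j(o, O) = -5 + (-o + o) = -5 + 0 = -5)
-21*j(A, -8) - 2681 = -21*(-5) - 2681 = 105 - 2681 = -2576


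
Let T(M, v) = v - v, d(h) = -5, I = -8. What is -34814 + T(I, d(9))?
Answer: -34814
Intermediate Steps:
T(M, v) = 0
-34814 + T(I, d(9)) = -34814 + 0 = -34814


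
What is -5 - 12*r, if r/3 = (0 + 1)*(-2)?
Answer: 67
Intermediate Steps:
r = -6 (r = 3*((0 + 1)*(-2)) = 3*(1*(-2)) = 3*(-2) = -6)
-5 - 12*r = -5 - 12*(-6) = -5 + 72 = 67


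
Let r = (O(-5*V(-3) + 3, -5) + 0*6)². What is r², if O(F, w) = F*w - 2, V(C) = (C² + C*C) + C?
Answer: 16426010896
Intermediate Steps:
V(C) = C + 2*C² (V(C) = (C² + C²) + C = 2*C² + C = C + 2*C²)
O(F, w) = -2 + F*w
r = 128164 (r = ((-2 + (-(-15)*(1 + 2*(-3)) + 3)*(-5)) + 0*6)² = ((-2 + (-(-15)*(1 - 6) + 3)*(-5)) + 0)² = ((-2 + (-(-15)*(-5) + 3)*(-5)) + 0)² = ((-2 + (-5*15 + 3)*(-5)) + 0)² = ((-2 + (-75 + 3)*(-5)) + 0)² = ((-2 - 72*(-5)) + 0)² = ((-2 + 360) + 0)² = (358 + 0)² = 358² = 128164)
r² = 128164² = 16426010896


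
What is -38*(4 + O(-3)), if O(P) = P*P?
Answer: -494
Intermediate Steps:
O(P) = P²
-38*(4 + O(-3)) = -38*(4 + (-3)²) = -38*(4 + 9) = -38*13 = -494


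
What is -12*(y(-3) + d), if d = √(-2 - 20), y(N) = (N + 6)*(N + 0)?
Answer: 108 - 12*I*√22 ≈ 108.0 - 56.285*I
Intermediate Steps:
y(N) = N*(6 + N) (y(N) = (6 + N)*N = N*(6 + N))
d = I*√22 (d = √(-22) = I*√22 ≈ 4.6904*I)
-12*(y(-3) + d) = -12*(-3*(6 - 3) + I*√22) = -12*(-3*3 + I*√22) = -12*(-9 + I*√22) = 108 - 12*I*√22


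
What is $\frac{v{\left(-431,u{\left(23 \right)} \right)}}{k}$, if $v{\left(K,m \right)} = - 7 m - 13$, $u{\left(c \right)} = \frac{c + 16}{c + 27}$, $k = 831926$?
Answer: $- \frac{923}{41596300} \approx -2.2189 \cdot 10^{-5}$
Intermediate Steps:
$u{\left(c \right)} = \frac{16 + c}{27 + c}$
$v{\left(K,m \right)} = -13 - 7 m$
$\frac{v{\left(-431,u{\left(23 \right)} \right)}}{k} = \frac{-13 - 7 \frac{16 + 23}{27 + 23}}{831926} = \left(-13 - 7 \cdot \frac{1}{50} \cdot 39\right) \frac{1}{831926} = \left(-13 - \frac{273}{50}\right) \frac{1}{831926} = \left(- \frac{923}{50}\right) \frac{1}{831926} = - \frac{923}{41596300}$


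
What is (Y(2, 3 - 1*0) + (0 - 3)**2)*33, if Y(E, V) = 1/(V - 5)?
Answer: 561/2 ≈ 280.50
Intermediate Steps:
Y(E, V) = 1/(-5 + V)
(Y(2, 3 - 1*0) + (0 - 3)**2)*33 = (1/(-5 + (3 - 1*0)) + (0 - 3)**2)*33 = (1/(-5 + (3 + 0)) + (-3)**2)*33 = (1/(-5 + 3) + 9)*33 = (1/(-2) + 9)*33 = (-1/2 + 9)*33 = (17/2)*33 = 561/2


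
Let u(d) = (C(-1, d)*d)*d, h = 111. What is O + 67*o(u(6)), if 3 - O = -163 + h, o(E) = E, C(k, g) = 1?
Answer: 2467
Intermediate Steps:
u(d) = d**2 (u(d) = (1*d)*d = d*d = d**2)
O = 55 (O = 3 - (-163 + 111) = 3 - 1*(-52) = 3 + 52 = 55)
O + 67*o(u(6)) = 55 + 67*6**2 = 55 + 67*36 = 55 + 2412 = 2467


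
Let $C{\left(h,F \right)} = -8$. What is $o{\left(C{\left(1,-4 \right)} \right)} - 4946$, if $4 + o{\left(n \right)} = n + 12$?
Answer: $-4946$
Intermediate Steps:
$o{\left(n \right)} = 8 + n$ ($o{\left(n \right)} = -4 + \left(n + 12\right) = -4 + \left(12 + n\right) = 8 + n$)
$o{\left(C{\left(1,-4 \right)} \right)} - 4946 = \left(8 - 8\right) - 4946 = 0 - 4946 = -4946$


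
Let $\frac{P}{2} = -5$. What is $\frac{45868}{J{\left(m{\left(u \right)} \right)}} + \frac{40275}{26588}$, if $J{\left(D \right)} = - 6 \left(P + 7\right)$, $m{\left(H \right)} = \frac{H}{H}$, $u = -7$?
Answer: $\frac{610131667}{239292} \approx 2549.7$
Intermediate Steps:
$m{\left(H \right)} = 1$
$P = -10$ ($P = 2 \left(-5\right) = -10$)
$J{\left(D \right)} = 18$ ($J{\left(D \right)} = - 6 \left(-10 + 7\right) = \left(-6\right) \left(-3\right) = 18$)
$\frac{45868}{J{\left(m{\left(u \right)} \right)}} + \frac{40275}{26588} = \frac{45868}{18} + \frac{40275}{26588} = 45868 \cdot \frac{1}{18} + 40275 \cdot \frac{1}{26588} = \frac{22934}{9} + \frac{40275}{26588} = \frac{610131667}{239292}$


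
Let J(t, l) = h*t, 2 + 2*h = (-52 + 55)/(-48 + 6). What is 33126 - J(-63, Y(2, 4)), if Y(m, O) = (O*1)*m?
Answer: 132243/4 ≈ 33061.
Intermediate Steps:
Y(m, O) = O*m
h = -29/28 (h = -1 + ((-52 + 55)/(-48 + 6))/2 = -1 + (3/(-42))/2 = -1 + (3*(-1/42))/2 = -1 + (½)*(-1/14) = -1 - 1/28 = -29/28 ≈ -1.0357)
J(t, l) = -29*t/28
33126 - J(-63, Y(2, 4)) = 33126 - (-29)*(-63)/28 = 33126 - 1*261/4 = 33126 - 261/4 = 132243/4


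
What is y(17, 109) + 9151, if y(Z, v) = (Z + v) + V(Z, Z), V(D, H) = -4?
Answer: 9273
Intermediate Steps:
y(Z, v) = -4 + Z + v (y(Z, v) = (Z + v) - 4 = -4 + Z + v)
y(17, 109) + 9151 = (-4 + 17 + 109) + 9151 = 122 + 9151 = 9273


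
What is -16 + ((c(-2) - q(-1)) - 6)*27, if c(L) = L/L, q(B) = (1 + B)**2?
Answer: -151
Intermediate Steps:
c(L) = 1
-16 + ((c(-2) - q(-1)) - 6)*27 = -16 + ((1 - (1 - 1)**2) - 6)*27 = -16 + ((1 - 1*0**2) - 6)*27 = -16 + ((1 - 1*0) - 6)*27 = -16 + ((1 + 0) - 6)*27 = -16 + (1 - 6)*27 = -16 - 5*27 = -16 - 135 = -151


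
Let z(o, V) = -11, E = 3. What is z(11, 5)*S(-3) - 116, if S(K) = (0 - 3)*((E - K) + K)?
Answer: -17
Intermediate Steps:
S(K) = -9 (S(K) = (0 - 3)*((3 - K) + K) = -3*3 = -9)
z(11, 5)*S(-3) - 116 = -11*(-9) - 116 = 99 - 116 = -17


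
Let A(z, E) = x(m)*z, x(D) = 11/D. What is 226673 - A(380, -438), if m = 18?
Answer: 2037967/9 ≈ 2.2644e+5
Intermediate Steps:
A(z, E) = 11*z/18 (A(z, E) = (11/18)*z = (11*(1/18))*z = 11*z/18)
226673 - A(380, -438) = 226673 - 11*380/18 = 226673 - 1*2090/9 = 226673 - 2090/9 = 2037967/9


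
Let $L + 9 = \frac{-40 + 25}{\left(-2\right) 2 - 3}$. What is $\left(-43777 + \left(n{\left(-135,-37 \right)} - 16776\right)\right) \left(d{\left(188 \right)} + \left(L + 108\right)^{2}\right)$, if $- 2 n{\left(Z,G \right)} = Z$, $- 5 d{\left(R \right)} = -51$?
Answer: $- \frac{303494343249}{490} \approx -6.1938 \cdot 10^{8}$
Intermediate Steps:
$d{\left(R \right)} = \frac{51}{5}$ ($d{\left(R \right)} = \left(- \frac{1}{5}\right) \left(-51\right) = \frac{51}{5}$)
$n{\left(Z,G \right)} = - \frac{Z}{2}$
$L = - \frac{48}{7}$ ($L = -9 + \frac{-40 + 25}{\left(-2\right) 2 - 3} = -9 - \frac{15}{-4 - 3} = -9 - \frac{15}{-7} = -9 - - \frac{15}{7} = -9 + \frac{15}{7} = - \frac{48}{7} \approx -6.8571$)
$\left(-43777 + \left(n{\left(-135,-37 \right)} - 16776\right)\right) \left(d{\left(188 \right)} + \left(L + 108\right)^{2}\right) = \left(-43777 - \frac{33417}{2}\right) \left(\frac{51}{5} + \left(- \frac{48}{7} + 108\right)^{2}\right) = \left(-43777 + \left(\frac{135}{2} - 16776\right)\right) \left(\frac{51}{5} + \left(\frac{708}{7}\right)^{2}\right) = \left(-43777 - \frac{33417}{2}\right) \left(\frac{51}{5} + \frac{501264}{49}\right) = \left(- \frac{120971}{2}\right) \frac{2508819}{245} = - \frac{303494343249}{490}$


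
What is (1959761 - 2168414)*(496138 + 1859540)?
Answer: -491519281734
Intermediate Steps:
(1959761 - 2168414)*(496138 + 1859540) = -208653*2355678 = -491519281734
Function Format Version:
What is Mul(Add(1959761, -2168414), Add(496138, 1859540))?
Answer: -491519281734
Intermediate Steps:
Mul(Add(1959761, -2168414), Add(496138, 1859540)) = Mul(-208653, 2355678) = -491519281734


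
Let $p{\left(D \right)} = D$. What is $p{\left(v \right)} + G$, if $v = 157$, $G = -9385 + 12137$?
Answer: $2909$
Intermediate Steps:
$G = 2752$
$p{\left(v \right)} + G = 157 + 2752 = 2909$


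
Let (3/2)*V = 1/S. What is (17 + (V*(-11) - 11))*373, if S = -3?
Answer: 28348/9 ≈ 3149.8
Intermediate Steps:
V = -2/9 (V = (2/3)/(-3) = (2/3)*(-1/3) = -2/9 ≈ -0.22222)
(17 + (V*(-11) - 11))*373 = (17 + (-2/9*(-11) - 11))*373 = (17 + (22/9 - 11))*373 = (17 - 77/9)*373 = (76/9)*373 = 28348/9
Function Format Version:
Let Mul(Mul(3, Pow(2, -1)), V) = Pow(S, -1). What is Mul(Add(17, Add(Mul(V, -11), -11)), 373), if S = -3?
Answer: Rational(28348, 9) ≈ 3149.8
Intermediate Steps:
V = Rational(-2, 9) (V = Mul(Rational(2, 3), Pow(-3, -1)) = Mul(Rational(2, 3), Rational(-1, 3)) = Rational(-2, 9) ≈ -0.22222)
Mul(Add(17, Add(Mul(V, -11), -11)), 373) = Mul(Add(17, Add(Mul(Rational(-2, 9), -11), -11)), 373) = Mul(Add(17, Add(Rational(22, 9), -11)), 373) = Mul(Add(17, Rational(-77, 9)), 373) = Mul(Rational(76, 9), 373) = Rational(28348, 9)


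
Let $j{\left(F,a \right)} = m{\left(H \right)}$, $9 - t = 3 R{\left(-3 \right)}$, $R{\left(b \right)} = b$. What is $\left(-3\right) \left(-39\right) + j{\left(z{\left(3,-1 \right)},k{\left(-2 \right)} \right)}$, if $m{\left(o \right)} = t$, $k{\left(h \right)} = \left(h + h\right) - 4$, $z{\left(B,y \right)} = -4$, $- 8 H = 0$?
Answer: $135$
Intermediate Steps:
$H = 0$ ($H = \left(- \frac{1}{8}\right) 0 = 0$)
$t = 18$ ($t = 9 - 3 \left(-3\right) = 9 - -9 = 9 + 9 = 18$)
$k{\left(h \right)} = -4 + 2 h$ ($k{\left(h \right)} = 2 h - 4 = -4 + 2 h$)
$m{\left(o \right)} = 18$
$j{\left(F,a \right)} = 18$
$\left(-3\right) \left(-39\right) + j{\left(z{\left(3,-1 \right)},k{\left(-2 \right)} \right)} = \left(-3\right) \left(-39\right) + 18 = 117 + 18 = 135$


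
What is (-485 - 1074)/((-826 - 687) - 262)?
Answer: 1559/1775 ≈ 0.87831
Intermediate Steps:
(-485 - 1074)/((-826 - 687) - 262) = -1559/(-1513 - 262) = -1559/(-1775) = -1559*(-1/1775) = 1559/1775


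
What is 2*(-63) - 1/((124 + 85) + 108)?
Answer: -39943/317 ≈ -126.00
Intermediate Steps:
2*(-63) - 1/((124 + 85) + 108) = -126 - 1/(209 + 108) = -126 - 1/317 = -39943/317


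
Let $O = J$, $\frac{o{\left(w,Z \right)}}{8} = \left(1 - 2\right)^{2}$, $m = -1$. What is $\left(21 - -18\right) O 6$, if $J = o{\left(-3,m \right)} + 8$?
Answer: $3744$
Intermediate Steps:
$o{\left(w,Z \right)} = 8$ ($o{\left(w,Z \right)} = 8 \left(1 - 2\right)^{2} = 8 \left(-1\right)^{2} = 8 \cdot 1 = 8$)
$J = 16$ ($J = 8 + 8 = 16$)
$O = 16$
$\left(21 - -18\right) O 6 = \left(21 - -18\right) 16 \cdot 6 = \left(21 + 18\right) 16 \cdot 6 = 39 \cdot 16 \cdot 6 = 624 \cdot 6 = 3744$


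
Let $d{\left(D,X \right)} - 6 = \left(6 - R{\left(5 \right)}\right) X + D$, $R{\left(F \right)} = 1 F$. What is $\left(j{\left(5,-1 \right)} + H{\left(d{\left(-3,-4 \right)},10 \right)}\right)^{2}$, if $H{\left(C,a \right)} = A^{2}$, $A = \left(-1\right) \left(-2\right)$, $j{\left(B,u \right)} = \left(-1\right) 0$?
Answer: $16$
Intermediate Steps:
$j{\left(B,u \right)} = 0$
$R{\left(F \right)} = F$
$d{\left(D,X \right)} = 6 + D + X$ ($d{\left(D,X \right)} = 6 + \left(\left(6 - 5\right) X + D\right) = 6 + \left(1 X + D\right) = 6 + \left(X + D\right) = 6 + \left(D + X\right) = 6 + D + X$)
$A = 2$
$H{\left(C,a \right)} = 4$ ($H{\left(C,a \right)} = 2^{2} = 4$)
$\left(j{\left(5,-1 \right)} + H{\left(d{\left(-3,-4 \right)},10 \right)}\right)^{2} = \left(0 + 4\right)^{2} = 4^{2} = 16$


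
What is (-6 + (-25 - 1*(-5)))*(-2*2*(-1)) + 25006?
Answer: 24902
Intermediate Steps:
(-6 + (-25 - 1*(-5)))*(-2*2*(-1)) + 25006 = (-6 + (-25 + 5))*(-4*(-1)) + 25006 = (-6 - 20)*4 + 25006 = -26*4 + 25006 = -104 + 25006 = 24902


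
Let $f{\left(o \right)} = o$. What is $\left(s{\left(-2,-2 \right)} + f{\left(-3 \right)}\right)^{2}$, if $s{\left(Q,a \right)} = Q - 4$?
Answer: $81$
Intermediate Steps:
$s{\left(Q,a \right)} = -4 + Q$
$\left(s{\left(-2,-2 \right)} + f{\left(-3 \right)}\right)^{2} = \left(\left(-4 - 2\right) - 3\right)^{2} = \left(-6 - 3\right)^{2} = \left(-9\right)^{2} = 81$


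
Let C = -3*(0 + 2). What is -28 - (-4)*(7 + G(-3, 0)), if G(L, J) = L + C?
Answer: -36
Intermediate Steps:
C = -6 (C = -3*2 = -6)
G(L, J) = -6 + L (G(L, J) = L - 6 = -6 + L)
-28 - (-4)*(7 + G(-3, 0)) = -28 - (-4)*(7 + (-6 - 3)) = -28 - (-4)*(7 - 9) = -28 - (-4)*(-2) = -28 - 1*8 = -28 - 8 = -36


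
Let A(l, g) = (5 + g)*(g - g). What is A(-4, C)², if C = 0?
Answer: 0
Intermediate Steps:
A(l, g) = 0 (A(l, g) = (5 + g)*0 = 0)
A(-4, C)² = 0² = 0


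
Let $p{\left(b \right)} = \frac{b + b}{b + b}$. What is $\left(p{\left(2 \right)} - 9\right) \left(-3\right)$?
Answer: $24$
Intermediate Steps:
$p{\left(b \right)} = 1$ ($p{\left(b \right)} = \frac{2 b}{2 b} = 2 b \frac{1}{2 b} = 1$)
$\left(p{\left(2 \right)} - 9\right) \left(-3\right) = \left(1 - 9\right) \left(-3\right) = \left(-8\right) \left(-3\right) = 24$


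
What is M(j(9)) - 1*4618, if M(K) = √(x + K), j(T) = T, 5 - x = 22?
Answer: -4618 + 2*I*√2 ≈ -4618.0 + 2.8284*I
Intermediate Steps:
x = -17 (x = 5 - 1*22 = 5 - 22 = -17)
M(K) = √(-17 + K)
M(j(9)) - 1*4618 = √(-17 + 9) - 1*4618 = √(-8) - 4618 = 2*I*√2 - 4618 = -4618 + 2*I*√2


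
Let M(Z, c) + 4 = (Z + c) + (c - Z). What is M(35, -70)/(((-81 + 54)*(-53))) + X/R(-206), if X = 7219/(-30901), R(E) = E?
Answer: -100701875/1012131354 ≈ -0.099495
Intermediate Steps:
M(Z, c) = -4 + 2*c (M(Z, c) = -4 + ((Z + c) + (c - Z)) = -4 + 2*c)
X = -7219/30901 (X = 7219*(-1/30901) = -7219/30901 ≈ -0.23362)
M(35, -70)/(((-81 + 54)*(-53))) + X/R(-206) = (-4 + 2*(-70))/(((-81 + 54)*(-53))) - 7219/30901/(-206) = (-4 - 140)/((-27*(-53))) - 7219/30901*(-1/206) = -144/1431 + 7219/6365606 = -144*1/1431 + 7219/6365606 = -16/159 + 7219/6365606 = -100701875/1012131354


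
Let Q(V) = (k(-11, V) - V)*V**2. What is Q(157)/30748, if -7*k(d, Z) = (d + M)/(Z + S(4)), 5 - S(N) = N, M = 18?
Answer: -611467743/4858184 ≈ -125.86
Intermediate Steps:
S(N) = 5 - N
k(d, Z) = -(18 + d)/(7*(1 + Z)) (k(d, Z) = -(d + 18)/(7*(Z + (5 - 1*4))) = -(18 + d)/(7*(Z + (5 - 4))) = -(18 + d)/(7*(Z + 1)) = -(18 + d)/(7*(1 + Z)))
Q(V) = V**2*(-V - 1/(1 + V)) (Q(V) = ((-18 - 1*(-11))/(7*(1 + V)) - V)*V**2 = ((-18 + 11)/(7*(1 + V)) - V)*V**2 = ((1/7)*(-7)/(1 + V) - V)*V**2 = (-1/(1 + V) - V)*V**2 = (-V - 1/(1 + V))*V**2 = V**2*(-V - 1/(1 + V)))
Q(157)/30748 = (157**2*(-1 - 1*157*(1 + 157))/(1 + 157))/30748 = (24649*(-1 - 1*157*158)/158)*(1/30748) = (24649*(1/158)*(-1 - 24806))*(1/30748) = (24649*(1/158)*(-24807))*(1/30748) = -611467743/158*1/30748 = -611467743/4858184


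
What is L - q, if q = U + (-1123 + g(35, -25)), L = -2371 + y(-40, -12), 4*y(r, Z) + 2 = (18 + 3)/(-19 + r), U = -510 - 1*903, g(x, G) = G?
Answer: 44701/236 ≈ 189.41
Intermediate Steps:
U = -1413 (U = -510 - 903 = -1413)
y(r, Z) = -½ + 21/(4*(-19 + r)) (y(r, Z) = -½ + ((18 + 3)/(-19 + r))/4 = -½ + (21/(-19 + r))/4 = -½ + 21/(4*(-19 + r)))
L = -559695/236 (L = -2371 + (59 - 2*(-40))/(4*(-19 - 40)) = -2371 + (¼)*(59 + 80)/(-59) = -2371 + (¼)*(-1/59)*139 = -2371 - 139/236 = -559695/236 ≈ -2371.6)
q = -2561 (q = -1413 + (-1123 - 25) = -1413 - 1148 = -2561)
L - q = -559695/236 - 1*(-2561) = -559695/236 + 2561 = 44701/236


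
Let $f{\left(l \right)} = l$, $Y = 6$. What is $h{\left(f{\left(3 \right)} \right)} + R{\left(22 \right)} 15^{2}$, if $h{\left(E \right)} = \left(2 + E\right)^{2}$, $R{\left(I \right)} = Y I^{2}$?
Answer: $653425$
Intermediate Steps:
$R{\left(I \right)} = 6 I^{2}$
$h{\left(f{\left(3 \right)} \right)} + R{\left(22 \right)} 15^{2} = \left(2 + 3\right)^{2} + 6 \cdot 22^{2} \cdot 15^{2} = 5^{2} + 6 \cdot 484 \cdot 225 = 25 + 2904 \cdot 225 = 25 + 653400 = 653425$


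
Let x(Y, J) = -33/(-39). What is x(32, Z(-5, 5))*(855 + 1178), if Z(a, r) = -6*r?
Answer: 22363/13 ≈ 1720.2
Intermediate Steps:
x(Y, J) = 11/13 (x(Y, J) = -33*(-1/39) = 11/13)
x(32, Z(-5, 5))*(855 + 1178) = 11*(855 + 1178)/13 = (11/13)*2033 = 22363/13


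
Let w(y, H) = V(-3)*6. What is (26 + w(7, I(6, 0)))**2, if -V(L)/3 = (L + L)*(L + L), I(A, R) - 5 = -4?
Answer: 386884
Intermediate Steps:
I(A, R) = 1 (I(A, R) = 5 - 4 = 1)
V(L) = -12*L**2 (V(L) = -3*(L + L)*(L + L) = -3*2*L*2*L = -12*L**2)
w(y, H) = -648 (w(y, H) = -12*(-3)**2*6 = -12*9*6 = -108*6 = -648)
(26 + w(7, I(6, 0)))**2 = (26 - 648)**2 = (-622)**2 = 386884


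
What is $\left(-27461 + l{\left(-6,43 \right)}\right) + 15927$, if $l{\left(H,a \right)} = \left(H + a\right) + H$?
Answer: $-11503$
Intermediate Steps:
$l{\left(H,a \right)} = a + 2 H$
$\left(-27461 + l{\left(-6,43 \right)}\right) + 15927 = \left(-27461 + \left(43 + 2 \left(-6\right)\right)\right) + 15927 = \left(-27461 + \left(43 - 12\right)\right) + 15927 = \left(-27461 + 31\right) + 15927 = -27430 + 15927 = -11503$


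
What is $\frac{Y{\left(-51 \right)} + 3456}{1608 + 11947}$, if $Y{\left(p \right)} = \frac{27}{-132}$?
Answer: $\frac{30411}{119284} \approx 0.25495$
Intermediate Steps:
$Y{\left(p \right)} = - \frac{9}{44}$ ($Y{\left(p \right)} = 27 \left(- \frac{1}{132}\right) = - \frac{9}{44}$)
$\frac{Y{\left(-51 \right)} + 3456}{1608 + 11947} = \frac{- \frac{9}{44} + 3456}{1608 + 11947} = \frac{152055}{44 \cdot 13555} = \frac{152055}{44} \cdot \frac{1}{13555} = \frac{30411}{119284}$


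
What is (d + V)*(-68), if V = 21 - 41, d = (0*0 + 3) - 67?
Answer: 5712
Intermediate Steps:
d = -64 (d = (0 + 3) - 67 = 3 - 67 = -64)
V = -20
(d + V)*(-68) = (-64 - 20)*(-68) = -84*(-68) = 5712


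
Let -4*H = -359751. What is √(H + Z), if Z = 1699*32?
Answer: √577223/2 ≈ 379.88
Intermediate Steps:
H = 359751/4 (H = -¼*(-359751) = 359751/4 ≈ 89938.)
Z = 54368
√(H + Z) = √(359751/4 + 54368) = √(577223/4) = √577223/2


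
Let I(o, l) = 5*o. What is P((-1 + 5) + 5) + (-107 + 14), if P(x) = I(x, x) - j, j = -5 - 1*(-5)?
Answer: -48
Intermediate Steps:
j = 0 (j = -5 + 5 = 0)
P(x) = 5*x (P(x) = 5*x - 1*0 = 5*x + 0 = 5*x)
P((-1 + 5) + 5) + (-107 + 14) = 5*((-1 + 5) + 5) + (-107 + 14) = 5*(4 + 5) - 93 = 5*9 - 93 = 45 - 93 = -48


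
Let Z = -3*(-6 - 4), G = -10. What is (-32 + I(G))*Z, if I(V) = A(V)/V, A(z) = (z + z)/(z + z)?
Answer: -963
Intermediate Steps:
A(z) = 1 (A(z) = (2*z)/((2*z)) = (2*z)*(1/(2*z)) = 1)
I(V) = 1/V
Z = 30 (Z = -3*(-10) = 30)
(-32 + I(G))*Z = (-32 + 1/(-10))*30 = (-32 - ⅒)*30 = -321/10*30 = -963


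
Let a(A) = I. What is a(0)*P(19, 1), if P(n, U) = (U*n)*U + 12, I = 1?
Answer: 31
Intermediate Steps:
a(A) = 1
P(n, U) = 12 + n*U**2 (P(n, U) = n*U**2 + 12 = 12 + n*U**2)
a(0)*P(19, 1) = 1*(12 + 19*1**2) = 1*(12 + 19*1) = 1*(12 + 19) = 1*31 = 31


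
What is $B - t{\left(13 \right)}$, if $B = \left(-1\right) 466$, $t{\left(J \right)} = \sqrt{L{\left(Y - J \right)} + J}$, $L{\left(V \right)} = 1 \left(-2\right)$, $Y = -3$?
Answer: $-466 - \sqrt{11} \approx -469.32$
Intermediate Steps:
$L{\left(V \right)} = -2$
$t{\left(J \right)} = \sqrt{-2 + J}$
$B = -466$
$B - t{\left(13 \right)} = -466 - \sqrt{-2 + 13} = -466 - \sqrt{11}$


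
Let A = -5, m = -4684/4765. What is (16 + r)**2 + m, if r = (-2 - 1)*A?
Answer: 4574481/4765 ≈ 960.02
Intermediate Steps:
m = -4684/4765 (m = -4684*1/4765 = -4684/4765 ≈ -0.98300)
r = 15 (r = (-2 - 1)*(-5) = -3*(-5) = 15)
(16 + r)**2 + m = (16 + 15)**2 - 4684/4765 = 31**2 - 4684/4765 = 961 - 4684/4765 = 4574481/4765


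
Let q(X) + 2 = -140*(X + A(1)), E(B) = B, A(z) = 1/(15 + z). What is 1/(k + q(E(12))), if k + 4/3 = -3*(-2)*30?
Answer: -12/18145 ≈ -0.00066134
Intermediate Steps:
q(X) = -43/4 - 140*X (q(X) = -2 - 140*(X + 1/(15 + 1)) = -2 - 140*(X + 1/16) = -2 - 140*(1/16 + X) = -2 + (-35/4 - 140*X) = -43/4 - 140*X)
k = 536/3 (k = -4/3 - 3*(-2)*30 = -4/3 + 6*30 = -4/3 + 180 = 536/3 ≈ 178.67)
1/(k + q(E(12))) = 1/(536/3 + (-43/4 - 140*12)) = 1/(536/3 + (-43/4 - 1680)) = 1/(536/3 - 6763/4) = 1/(-18145/12) = -12/18145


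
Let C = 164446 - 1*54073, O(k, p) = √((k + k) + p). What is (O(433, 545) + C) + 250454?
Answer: 360827 + √1411 ≈ 3.6086e+5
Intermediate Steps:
O(k, p) = √(p + 2*k) (O(k, p) = √(2*k + p) = √(p + 2*k))
C = 110373 (C = 164446 - 54073 = 110373)
(O(433, 545) + C) + 250454 = (√(545 + 2*433) + 110373) + 250454 = (√(545 + 866) + 110373) + 250454 = (√1411 + 110373) + 250454 = (110373 + √1411) + 250454 = 360827 + √1411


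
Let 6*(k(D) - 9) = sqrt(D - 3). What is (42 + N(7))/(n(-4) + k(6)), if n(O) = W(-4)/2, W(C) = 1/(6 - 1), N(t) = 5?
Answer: 64155/12409 - 1175*sqrt(3)/12409 ≈ 5.0060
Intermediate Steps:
W(C) = 1/5
n(O) = 1/10 (n(O) = (1/5)/2 = (1/5)*(1/2) = 1/10)
k(D) = 9 + sqrt(-3 + D)/6 (k(D) = 9 + sqrt(D - 3)/6 = 9 + sqrt(-3 + D)/6)
(42 + N(7))/(n(-4) + k(6)) = (42 + 5)/(1/10 + (9 + sqrt(-3 + 6)/6)) = 47/(1/10 + (9 + sqrt(3)/6)) = 47/(91/10 + sqrt(3)/6)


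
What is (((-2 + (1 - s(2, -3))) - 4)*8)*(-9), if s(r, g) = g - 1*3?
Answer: -72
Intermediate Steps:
s(r, g) = -3 + g (s(r, g) = g - 3 = -3 + g)
(((-2 + (1 - s(2, -3))) - 4)*8)*(-9) = (((-2 + (1 - (-3 - 3))) - 4)*8)*(-9) = (((-2 + (1 - 1*(-6))) - 4)*8)*(-9) = (((-2 + (1 + 6)) - 4)*8)*(-9) = (((-2 + 7) - 4)*8)*(-9) = ((5 - 4)*8)*(-9) = (1*8)*(-9) = 8*(-9) = -72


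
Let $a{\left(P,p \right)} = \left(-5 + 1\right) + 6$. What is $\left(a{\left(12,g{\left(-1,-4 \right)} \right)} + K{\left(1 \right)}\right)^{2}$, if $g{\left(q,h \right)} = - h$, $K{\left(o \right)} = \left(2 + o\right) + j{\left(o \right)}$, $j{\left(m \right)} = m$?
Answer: $36$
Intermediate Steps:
$K{\left(o \right)} = 2 + 2 o$ ($K{\left(o \right)} = \left(2 + o\right) + o = 2 + 2 o$)
$a{\left(P,p \right)} = 2$ ($a{\left(P,p \right)} = -4 + 6 = 2$)
$\left(a{\left(12,g{\left(-1,-4 \right)} \right)} + K{\left(1 \right)}\right)^{2} = \left(2 + \left(2 + 2 \cdot 1\right)\right)^{2} = \left(2 + \left(2 + 2\right)\right)^{2} = \left(2 + 4\right)^{2} = 6^{2} = 36$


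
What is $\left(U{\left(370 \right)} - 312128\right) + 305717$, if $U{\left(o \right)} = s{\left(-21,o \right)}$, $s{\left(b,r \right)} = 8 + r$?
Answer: $-6033$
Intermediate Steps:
$U{\left(o \right)} = 8 + o$
$\left(U{\left(370 \right)} - 312128\right) + 305717 = \left(\left(8 + 370\right) - 312128\right) + 305717 = \left(378 - 312128\right) + 305717 = -311750 + 305717 = -6033$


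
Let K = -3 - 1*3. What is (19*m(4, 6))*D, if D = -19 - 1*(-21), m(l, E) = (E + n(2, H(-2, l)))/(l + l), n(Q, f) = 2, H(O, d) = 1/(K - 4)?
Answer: 38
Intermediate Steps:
K = -6 (K = -3 - 3 = -6)
H(O, d) = -⅒ (H(O, d) = 1/(-6 - 4) = 1/(-10) = -⅒)
m(l, E) = (2 + E)/(2*l) (m(l, E) = (E + 2)/(l + l) = (2 + E)/((2*l)) = (2 + E)*(1/(2*l)) = (2 + E)/(2*l))
D = 2 (D = -19 + 21 = 2)
(19*m(4, 6))*D = (19*((½)*(2 + 6)/4))*2 = (19*((½)*(¼)*8))*2 = (19*1)*2 = 19*2 = 38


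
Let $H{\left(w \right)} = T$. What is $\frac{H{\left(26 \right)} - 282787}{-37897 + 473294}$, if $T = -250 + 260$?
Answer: $- \frac{282777}{435397} \approx -0.64947$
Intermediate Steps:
$T = 10$
$H{\left(w \right)} = 10$
$\frac{H{\left(26 \right)} - 282787}{-37897 + 473294} = \frac{10 - 282787}{-37897 + 473294} = - \frac{282777}{435397}$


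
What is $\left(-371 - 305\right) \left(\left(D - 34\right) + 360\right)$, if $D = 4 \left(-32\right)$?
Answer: $-133848$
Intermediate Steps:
$D = -128$
$\left(-371 - 305\right) \left(\left(D - 34\right) + 360\right) = \left(-371 - 305\right) \left(\left(-128 - 34\right) + 360\right) = - 676 \left(-162 + 360\right) = \left(-676\right) 198 = -133848$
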